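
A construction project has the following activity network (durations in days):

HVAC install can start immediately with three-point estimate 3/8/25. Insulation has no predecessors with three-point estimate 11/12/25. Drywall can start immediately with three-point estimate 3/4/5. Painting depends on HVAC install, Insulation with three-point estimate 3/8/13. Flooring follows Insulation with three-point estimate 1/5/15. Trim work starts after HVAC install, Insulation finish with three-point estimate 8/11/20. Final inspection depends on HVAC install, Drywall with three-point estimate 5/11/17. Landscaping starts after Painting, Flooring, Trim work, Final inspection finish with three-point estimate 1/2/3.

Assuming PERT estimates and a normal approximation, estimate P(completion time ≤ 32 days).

0.902

te_HVAC install = (3 + 4·8 + 25)/6 = 60/6 = 10; σ²_HVAC install = ((25−3)/6)² = 13.444
te_Insulation = (11 + 4·12 + 25)/6 = 84/6 = 14; σ²_Insulation = ((25−11)/6)² = 5.444
te_Drywall = (3 + 4·4 + 5)/6 = 24/6 = 4; σ²_Drywall = ((5−3)/6)² = 0.111
te_Painting = (3 + 4·8 + 13)/6 = 48/6 = 8; σ²_Painting = ((13−3)/6)² = 2.778
te_Flooring = (1 + 4·5 + 15)/6 = 36/6 = 6; σ²_Flooring = ((15−1)/6)² = 5.444
te_Trim work = (8 + 4·11 + 20)/6 = 72/6 = 12; σ²_Trim work = ((20−8)/6)² = 4.000
te_Final inspection = (5 + 4·11 + 17)/6 = 66/6 = 11; σ²_Final inspection = ((17−5)/6)² = 4.000
te_Landscaping = (1 + 4·2 + 3)/6 = 12/6 = 2; σ²_Landscaping = ((3−1)/6)² = 0.111

Forward pass:
ES_HVAC install = 0; EF_HVAC install = 10
ES_Insulation = 0; EF_Insulation = 14
ES_Drywall = 0; EF_Drywall = 4
ES_Painting = max(EF_HVAC install=10, EF_Insulation=14) = 14; EF_Painting = 14+8 = 22
ES_Flooring = 14; EF_Flooring = 14+6 = 20
ES_Trim work = max(EF_HVAC install=10, EF_Insulation=14) = 14; EF_Trim work = 14+12 = 26
ES_Final inspection = max(EF_HVAC install=10, EF_Drywall=4) = 10; EF_Final inspection = 10+11 = 21
ES_Landscaping = max(EF_Painting=22, EF_Flooring=20, EF_Trim work=26, EF_Final inspection=21) = 26; EF_Landscaping = 26+2 = 28
Expected project duration μ = 28 days. Critical path: Insulation → Trim work → Landscaping.

Variance along critical path = 5.444 + 4.000 + 0.111 = 9.556; σ = √9.556 = 3.091 days.
Z = (32 − 28) / 3.091 = 1.294
P(T ≤ 32) = Φ(1.294) ≈ 0.902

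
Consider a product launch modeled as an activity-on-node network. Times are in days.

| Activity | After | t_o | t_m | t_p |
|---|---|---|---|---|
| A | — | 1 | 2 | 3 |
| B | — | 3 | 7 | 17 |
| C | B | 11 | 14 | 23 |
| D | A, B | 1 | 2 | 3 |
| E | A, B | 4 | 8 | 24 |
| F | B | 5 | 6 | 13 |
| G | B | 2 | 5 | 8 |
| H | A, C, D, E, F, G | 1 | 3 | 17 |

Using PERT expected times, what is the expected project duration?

28 days

te_A = (1 + 4·2 + 3)/6 = 12/6 = 2
te_B = (3 + 4·7 + 17)/6 = 48/6 = 8
te_C = (11 + 4·14 + 23)/6 = 90/6 = 15
te_D = (1 + 4·2 + 3)/6 = 12/6 = 2
te_E = (4 + 4·8 + 24)/6 = 60/6 = 10
te_F = (5 + 4·6 + 13)/6 = 42/6 = 7
te_G = (2 + 4·5 + 8)/6 = 30/6 = 5
te_H = (1 + 4·3 + 17)/6 = 30/6 = 5

Forward pass:
ES_A = 0; EF_A = 2
ES_B = 0; EF_B = 8
ES_C = 8; EF_C = 8+15 = 23
ES_D = max(EF_A=2, EF_B=8) = 8; EF_D = 8+2 = 10
ES_E = max(EF_A=2, EF_B=8) = 8; EF_E = 8+10 = 18
ES_F = 8; EF_F = 8+7 = 15
ES_G = 8; EF_G = 8+5 = 13
ES_H = max(EF_A=2, EF_C=23, EF_D=10, EF_E=18, EF_F=15, EF_G=13) = 23; EF_H = 23+5 = 28
Expected project duration μ = 28 days. Critical path: B → C → H.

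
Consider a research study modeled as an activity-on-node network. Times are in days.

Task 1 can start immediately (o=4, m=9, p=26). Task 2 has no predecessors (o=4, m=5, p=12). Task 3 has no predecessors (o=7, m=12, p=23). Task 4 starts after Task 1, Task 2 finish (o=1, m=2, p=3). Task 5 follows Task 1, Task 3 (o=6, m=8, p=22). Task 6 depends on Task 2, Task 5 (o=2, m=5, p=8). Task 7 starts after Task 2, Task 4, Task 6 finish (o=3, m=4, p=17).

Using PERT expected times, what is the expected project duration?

34 days

te_Task 1 = (4 + 4·9 + 26)/6 = 66/6 = 11
te_Task 2 = (4 + 4·5 + 12)/6 = 36/6 = 6
te_Task 3 = (7 + 4·12 + 23)/6 = 78/6 = 13
te_Task 4 = (1 + 4·2 + 3)/6 = 12/6 = 2
te_Task 5 = (6 + 4·8 + 22)/6 = 60/6 = 10
te_Task 6 = (2 + 4·5 + 8)/6 = 30/6 = 5
te_Task 7 = (3 + 4·4 + 17)/6 = 36/6 = 6

Forward pass:
ES_Task 1 = 0; EF_Task 1 = 11
ES_Task 2 = 0; EF_Task 2 = 6
ES_Task 3 = 0; EF_Task 3 = 13
ES_Task 4 = max(EF_Task 1=11, EF_Task 2=6) = 11; EF_Task 4 = 11+2 = 13
ES_Task 5 = max(EF_Task 1=11, EF_Task 3=13) = 13; EF_Task 5 = 13+10 = 23
ES_Task 6 = max(EF_Task 2=6, EF_Task 5=23) = 23; EF_Task 6 = 23+5 = 28
ES_Task 7 = max(EF_Task 2=6, EF_Task 4=13, EF_Task 6=28) = 28; EF_Task 7 = 28+6 = 34
Expected project duration μ = 34 days. Critical path: Task 3 → Task 5 → Task 6 → Task 7.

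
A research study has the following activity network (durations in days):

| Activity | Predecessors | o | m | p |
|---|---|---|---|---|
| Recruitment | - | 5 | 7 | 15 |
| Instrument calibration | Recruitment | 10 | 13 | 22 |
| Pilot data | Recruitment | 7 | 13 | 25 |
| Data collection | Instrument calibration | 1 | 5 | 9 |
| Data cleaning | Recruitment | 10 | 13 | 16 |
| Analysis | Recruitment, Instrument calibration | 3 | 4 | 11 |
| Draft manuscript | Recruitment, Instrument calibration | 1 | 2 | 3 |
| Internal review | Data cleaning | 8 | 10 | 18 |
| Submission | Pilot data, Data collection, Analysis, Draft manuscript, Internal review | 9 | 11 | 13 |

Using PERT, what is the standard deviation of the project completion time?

te_Recruitment = (5 + 4·7 + 15)/6 = 48/6 = 8; σ²_Recruitment = ((15−5)/6)² = 2.778
te_Instrument calibration = (10 + 4·13 + 22)/6 = 84/6 = 14; σ²_Instrument calibration = ((22−10)/6)² = 4.000
te_Pilot data = (7 + 4·13 + 25)/6 = 84/6 = 14; σ²_Pilot data = ((25−7)/6)² = 9.000
te_Data collection = (1 + 4·5 + 9)/6 = 30/6 = 5; σ²_Data collection = ((9−1)/6)² = 1.778
te_Data cleaning = (10 + 4·13 + 16)/6 = 78/6 = 13; σ²_Data cleaning = ((16−10)/6)² = 1.000
te_Analysis = (3 + 4·4 + 11)/6 = 30/6 = 5; σ²_Analysis = ((11−3)/6)² = 1.778
te_Draft manuscript = (1 + 4·2 + 3)/6 = 12/6 = 2; σ²_Draft manuscript = ((3−1)/6)² = 0.111
te_Internal review = (8 + 4·10 + 18)/6 = 66/6 = 11; σ²_Internal review = ((18−8)/6)² = 2.778
te_Submission = (9 + 4·11 + 13)/6 = 66/6 = 11; σ²_Submission = ((13−9)/6)² = 0.444

Forward pass:
ES_Recruitment = 0; EF_Recruitment = 8
ES_Instrument calibration = 8; EF_Instrument calibration = 8+14 = 22
ES_Pilot data = 8; EF_Pilot data = 8+14 = 22
ES_Data collection = 22; EF_Data collection = 22+5 = 27
ES_Data cleaning = 8; EF_Data cleaning = 8+13 = 21
ES_Analysis = max(EF_Recruitment=8, EF_Instrument calibration=22) = 22; EF_Analysis = 22+5 = 27
ES_Draft manuscript = max(EF_Recruitment=8, EF_Instrument calibration=22) = 22; EF_Draft manuscript = 22+2 = 24
ES_Internal review = 21; EF_Internal review = 21+11 = 32
ES_Submission = max(EF_Pilot data=22, EF_Data collection=27, EF_Analysis=27, EF_Draft manuscript=24, EF_Internal review=32) = 32; EF_Submission = 32+11 = 43
Expected project duration μ = 43 days. Critical path: Recruitment → Data cleaning → Internal review → Submission.

Variance along critical path = 2.778 + 1.000 + 2.778 + 0.444 = 7.000
σ = √7.000 = 2.646 days

2.65 days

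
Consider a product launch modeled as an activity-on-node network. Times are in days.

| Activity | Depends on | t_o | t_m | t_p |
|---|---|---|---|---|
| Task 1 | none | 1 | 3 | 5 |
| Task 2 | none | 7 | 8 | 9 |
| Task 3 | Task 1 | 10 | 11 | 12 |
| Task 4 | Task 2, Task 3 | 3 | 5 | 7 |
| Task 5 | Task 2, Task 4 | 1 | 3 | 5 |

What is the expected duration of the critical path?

te_Task 1 = (1 + 4·3 + 5)/6 = 18/6 = 3
te_Task 2 = (7 + 4·8 + 9)/6 = 48/6 = 8
te_Task 3 = (10 + 4·11 + 12)/6 = 66/6 = 11
te_Task 4 = (3 + 4·5 + 7)/6 = 30/6 = 5
te_Task 5 = (1 + 4·3 + 5)/6 = 18/6 = 3

Forward pass:
ES_Task 1 = 0; EF_Task 1 = 3
ES_Task 2 = 0; EF_Task 2 = 8
ES_Task 3 = 3; EF_Task 3 = 3+11 = 14
ES_Task 4 = max(EF_Task 2=8, EF_Task 3=14) = 14; EF_Task 4 = 14+5 = 19
ES_Task 5 = max(EF_Task 2=8, EF_Task 4=19) = 19; EF_Task 5 = 19+3 = 22
Expected project duration μ = 22 days. Critical path: Task 1 → Task 3 → Task 4 → Task 5.

22 days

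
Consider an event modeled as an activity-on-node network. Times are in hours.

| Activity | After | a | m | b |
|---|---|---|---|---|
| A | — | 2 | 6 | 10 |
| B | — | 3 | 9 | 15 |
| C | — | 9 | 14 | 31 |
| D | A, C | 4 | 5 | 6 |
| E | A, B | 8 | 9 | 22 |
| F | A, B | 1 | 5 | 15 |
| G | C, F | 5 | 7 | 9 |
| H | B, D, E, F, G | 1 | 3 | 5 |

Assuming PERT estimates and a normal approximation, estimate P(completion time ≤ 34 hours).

te_A = (2 + 4·6 + 10)/6 = 36/6 = 6; σ²_A = ((10−2)/6)² = 1.778
te_B = (3 + 4·9 + 15)/6 = 54/6 = 9; σ²_B = ((15−3)/6)² = 4.000
te_C = (9 + 4·14 + 31)/6 = 96/6 = 16; σ²_C = ((31−9)/6)² = 13.444
te_D = (4 + 4·5 + 6)/6 = 30/6 = 5; σ²_D = ((6−4)/6)² = 0.111
te_E = (8 + 4·9 + 22)/6 = 66/6 = 11; σ²_E = ((22−8)/6)² = 5.444
te_F = (1 + 4·5 + 15)/6 = 36/6 = 6; σ²_F = ((15−1)/6)² = 5.444
te_G = (5 + 4·7 + 9)/6 = 42/6 = 7; σ²_G = ((9−5)/6)² = 0.444
te_H = (1 + 4·3 + 5)/6 = 18/6 = 3; σ²_H = ((5−1)/6)² = 0.444

Forward pass:
ES_A = 0; EF_A = 6
ES_B = 0; EF_B = 9
ES_C = 0; EF_C = 16
ES_D = max(EF_A=6, EF_C=16) = 16; EF_D = 16+5 = 21
ES_E = max(EF_A=6, EF_B=9) = 9; EF_E = 9+11 = 20
ES_F = max(EF_A=6, EF_B=9) = 9; EF_F = 9+6 = 15
ES_G = max(EF_C=16, EF_F=15) = 16; EF_G = 16+7 = 23
ES_H = max(EF_B=9, EF_D=21, EF_E=20, EF_F=15, EF_G=23) = 23; EF_H = 23+3 = 26
Expected project duration μ = 26 hours. Critical path: C → G → H.

Variance along critical path = 13.444 + 0.444 + 0.444 = 14.333; σ = √14.333 = 3.786 hours.
Z = (34 − 26) / 3.786 = 2.113
P(T ≤ 34) = Φ(2.113) ≈ 0.983

0.983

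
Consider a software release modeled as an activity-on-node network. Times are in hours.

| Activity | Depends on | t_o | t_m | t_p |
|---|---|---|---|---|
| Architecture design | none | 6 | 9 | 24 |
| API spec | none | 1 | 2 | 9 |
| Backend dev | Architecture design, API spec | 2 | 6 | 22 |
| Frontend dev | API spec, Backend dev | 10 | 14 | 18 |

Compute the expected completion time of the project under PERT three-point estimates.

33 hours

te_Architecture design = (6 + 4·9 + 24)/6 = 66/6 = 11
te_API spec = (1 + 4·2 + 9)/6 = 18/6 = 3
te_Backend dev = (2 + 4·6 + 22)/6 = 48/6 = 8
te_Frontend dev = (10 + 4·14 + 18)/6 = 84/6 = 14

Forward pass:
ES_Architecture design = 0; EF_Architecture design = 11
ES_API spec = 0; EF_API spec = 3
ES_Backend dev = max(EF_Architecture design=11, EF_API spec=3) = 11; EF_Backend dev = 11+8 = 19
ES_Frontend dev = max(EF_API spec=3, EF_Backend dev=19) = 19; EF_Frontend dev = 19+14 = 33
Expected project duration μ = 33 hours. Critical path: Architecture design → Backend dev → Frontend dev.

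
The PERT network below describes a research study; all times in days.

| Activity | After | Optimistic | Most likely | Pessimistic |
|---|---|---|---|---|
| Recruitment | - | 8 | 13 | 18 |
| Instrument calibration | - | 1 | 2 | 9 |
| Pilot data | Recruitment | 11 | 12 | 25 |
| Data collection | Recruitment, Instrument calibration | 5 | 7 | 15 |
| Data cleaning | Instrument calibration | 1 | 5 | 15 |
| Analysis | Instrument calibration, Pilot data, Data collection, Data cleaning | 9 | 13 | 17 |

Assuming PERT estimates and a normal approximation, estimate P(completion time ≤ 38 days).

0.264

te_Recruitment = (8 + 4·13 + 18)/6 = 78/6 = 13; σ²_Recruitment = ((18−8)/6)² = 2.778
te_Instrument calibration = (1 + 4·2 + 9)/6 = 18/6 = 3; σ²_Instrument calibration = ((9−1)/6)² = 1.778
te_Pilot data = (11 + 4·12 + 25)/6 = 84/6 = 14; σ²_Pilot data = ((25−11)/6)² = 5.444
te_Data collection = (5 + 4·7 + 15)/6 = 48/6 = 8; σ²_Data collection = ((15−5)/6)² = 2.778
te_Data cleaning = (1 + 4·5 + 15)/6 = 36/6 = 6; σ²_Data cleaning = ((15−1)/6)² = 5.444
te_Analysis = (9 + 4·13 + 17)/6 = 78/6 = 13; σ²_Analysis = ((17−9)/6)² = 1.778

Forward pass:
ES_Recruitment = 0; EF_Recruitment = 13
ES_Instrument calibration = 0; EF_Instrument calibration = 3
ES_Pilot data = 13; EF_Pilot data = 13+14 = 27
ES_Data collection = max(EF_Recruitment=13, EF_Instrument calibration=3) = 13; EF_Data collection = 13+8 = 21
ES_Data cleaning = 3; EF_Data cleaning = 3+6 = 9
ES_Analysis = max(EF_Instrument calibration=3, EF_Pilot data=27, EF_Data collection=21, EF_Data cleaning=9) = 27; EF_Analysis = 27+13 = 40
Expected project duration μ = 40 days. Critical path: Recruitment → Pilot data → Analysis.

Variance along critical path = 2.778 + 5.444 + 1.778 = 10.000; σ = √10.000 = 3.162 days.
Z = (38 − 40) / 3.162 = -0.632
P(T ≤ 38) = Φ(-0.632) ≈ 0.264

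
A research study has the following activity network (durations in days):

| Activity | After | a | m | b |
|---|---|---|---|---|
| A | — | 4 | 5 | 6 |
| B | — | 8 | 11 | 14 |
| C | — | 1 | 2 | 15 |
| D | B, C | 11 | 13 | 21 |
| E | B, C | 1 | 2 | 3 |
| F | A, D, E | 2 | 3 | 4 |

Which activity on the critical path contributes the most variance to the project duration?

D

te_A = (4 + 4·5 + 6)/6 = 30/6 = 5; σ²_A = ((6−4)/6)² = 0.111
te_B = (8 + 4·11 + 14)/6 = 66/6 = 11; σ²_B = ((14−8)/6)² = 1.000
te_C = (1 + 4·2 + 15)/6 = 24/6 = 4; σ²_C = ((15−1)/6)² = 5.444
te_D = (11 + 4·13 + 21)/6 = 84/6 = 14; σ²_D = ((21−11)/6)² = 2.778
te_E = (1 + 4·2 + 3)/6 = 12/6 = 2; σ²_E = ((3−1)/6)² = 0.111
te_F = (2 + 4·3 + 4)/6 = 18/6 = 3; σ²_F = ((4−2)/6)² = 0.111

Forward pass:
ES_A = 0; EF_A = 5
ES_B = 0; EF_B = 11
ES_C = 0; EF_C = 4
ES_D = max(EF_B=11, EF_C=4) = 11; EF_D = 11+14 = 25
ES_E = max(EF_B=11, EF_C=4) = 11; EF_E = 11+2 = 13
ES_F = max(EF_A=5, EF_D=25, EF_E=13) = 25; EF_F = 25+3 = 28
Expected project duration μ = 28 days. Critical path: B → D → F.

Variances on critical path: σ²_B=1.000, σ²_D=2.778, σ²_F=0.111.
Largest is σ²_D = 2.778.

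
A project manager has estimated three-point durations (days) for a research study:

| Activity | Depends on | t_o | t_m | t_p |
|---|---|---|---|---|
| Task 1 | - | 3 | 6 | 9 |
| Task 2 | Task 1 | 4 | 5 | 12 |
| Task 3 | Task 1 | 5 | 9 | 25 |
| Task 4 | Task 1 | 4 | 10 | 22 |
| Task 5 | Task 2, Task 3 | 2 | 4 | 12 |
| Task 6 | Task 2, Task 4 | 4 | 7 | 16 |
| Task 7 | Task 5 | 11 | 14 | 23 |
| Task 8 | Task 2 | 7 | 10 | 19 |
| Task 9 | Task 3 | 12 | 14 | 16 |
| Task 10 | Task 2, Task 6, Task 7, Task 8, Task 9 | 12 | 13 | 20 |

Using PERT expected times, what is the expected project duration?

te_Task 1 = (3 + 4·6 + 9)/6 = 36/6 = 6
te_Task 2 = (4 + 4·5 + 12)/6 = 36/6 = 6
te_Task 3 = (5 + 4·9 + 25)/6 = 66/6 = 11
te_Task 4 = (4 + 4·10 + 22)/6 = 66/6 = 11
te_Task 5 = (2 + 4·4 + 12)/6 = 30/6 = 5
te_Task 6 = (4 + 4·7 + 16)/6 = 48/6 = 8
te_Task 7 = (11 + 4·14 + 23)/6 = 90/6 = 15
te_Task 8 = (7 + 4·10 + 19)/6 = 66/6 = 11
te_Task 9 = (12 + 4·14 + 16)/6 = 84/6 = 14
te_Task 10 = (12 + 4·13 + 20)/6 = 84/6 = 14

Forward pass:
ES_Task 1 = 0; EF_Task 1 = 6
ES_Task 2 = 6; EF_Task 2 = 6+6 = 12
ES_Task 3 = 6; EF_Task 3 = 6+11 = 17
ES_Task 4 = 6; EF_Task 4 = 6+11 = 17
ES_Task 5 = max(EF_Task 2=12, EF_Task 3=17) = 17; EF_Task 5 = 17+5 = 22
ES_Task 6 = max(EF_Task 2=12, EF_Task 4=17) = 17; EF_Task 6 = 17+8 = 25
ES_Task 7 = 22; EF_Task 7 = 22+15 = 37
ES_Task 8 = 12; EF_Task 8 = 12+11 = 23
ES_Task 9 = 17; EF_Task 9 = 17+14 = 31
ES_Task 10 = max(EF_Task 2=12, EF_Task 6=25, EF_Task 7=37, EF_Task 8=23, EF_Task 9=31) = 37; EF_Task 10 = 37+14 = 51
Expected project duration μ = 51 days. Critical path: Task 1 → Task 3 → Task 5 → Task 7 → Task 10.

51 days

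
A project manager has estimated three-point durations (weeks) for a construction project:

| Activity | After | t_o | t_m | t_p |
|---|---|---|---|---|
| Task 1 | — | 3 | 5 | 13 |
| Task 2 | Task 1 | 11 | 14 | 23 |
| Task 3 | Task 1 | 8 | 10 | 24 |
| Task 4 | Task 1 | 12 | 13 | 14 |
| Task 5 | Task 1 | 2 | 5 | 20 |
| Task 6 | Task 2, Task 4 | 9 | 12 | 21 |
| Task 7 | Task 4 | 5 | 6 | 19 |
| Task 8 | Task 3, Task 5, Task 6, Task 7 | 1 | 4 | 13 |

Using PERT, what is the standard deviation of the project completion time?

te_Task 1 = (3 + 4·5 + 13)/6 = 36/6 = 6; σ²_Task 1 = ((13−3)/6)² = 2.778
te_Task 2 = (11 + 4·14 + 23)/6 = 90/6 = 15; σ²_Task 2 = ((23−11)/6)² = 4.000
te_Task 3 = (8 + 4·10 + 24)/6 = 72/6 = 12; σ²_Task 3 = ((24−8)/6)² = 7.111
te_Task 4 = (12 + 4·13 + 14)/6 = 78/6 = 13; σ²_Task 4 = ((14−12)/6)² = 0.111
te_Task 5 = (2 + 4·5 + 20)/6 = 42/6 = 7; σ²_Task 5 = ((20−2)/6)² = 9.000
te_Task 6 = (9 + 4·12 + 21)/6 = 78/6 = 13; σ²_Task 6 = ((21−9)/6)² = 4.000
te_Task 7 = (5 + 4·6 + 19)/6 = 48/6 = 8; σ²_Task 7 = ((19−5)/6)² = 5.444
te_Task 8 = (1 + 4·4 + 13)/6 = 30/6 = 5; σ²_Task 8 = ((13−1)/6)² = 4.000

Forward pass:
ES_Task 1 = 0; EF_Task 1 = 6
ES_Task 2 = 6; EF_Task 2 = 6+15 = 21
ES_Task 3 = 6; EF_Task 3 = 6+12 = 18
ES_Task 4 = 6; EF_Task 4 = 6+13 = 19
ES_Task 5 = 6; EF_Task 5 = 6+7 = 13
ES_Task 6 = max(EF_Task 2=21, EF_Task 4=19) = 21; EF_Task 6 = 21+13 = 34
ES_Task 7 = 19; EF_Task 7 = 19+8 = 27
ES_Task 8 = max(EF_Task 3=18, EF_Task 5=13, EF_Task 6=34, EF_Task 7=27) = 34; EF_Task 8 = 34+5 = 39
Expected project duration μ = 39 weeks. Critical path: Task 1 → Task 2 → Task 6 → Task 8.

Variance along critical path = 2.778 + 4.000 + 4.000 + 4.000 = 14.778
σ = √14.778 = 3.844 weeks

3.84 weeks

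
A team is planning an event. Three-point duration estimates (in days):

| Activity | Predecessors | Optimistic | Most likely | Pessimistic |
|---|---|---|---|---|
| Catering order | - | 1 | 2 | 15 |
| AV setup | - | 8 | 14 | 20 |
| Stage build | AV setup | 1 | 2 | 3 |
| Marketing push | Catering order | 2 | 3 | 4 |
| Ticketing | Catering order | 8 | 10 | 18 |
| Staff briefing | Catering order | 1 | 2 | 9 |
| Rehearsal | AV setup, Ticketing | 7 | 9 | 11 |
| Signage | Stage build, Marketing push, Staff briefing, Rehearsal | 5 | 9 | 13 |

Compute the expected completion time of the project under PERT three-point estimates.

33 days

te_Catering order = (1 + 4·2 + 15)/6 = 24/6 = 4
te_AV setup = (8 + 4·14 + 20)/6 = 84/6 = 14
te_Stage build = (1 + 4·2 + 3)/6 = 12/6 = 2
te_Marketing push = (2 + 4·3 + 4)/6 = 18/6 = 3
te_Ticketing = (8 + 4·10 + 18)/6 = 66/6 = 11
te_Staff briefing = (1 + 4·2 + 9)/6 = 18/6 = 3
te_Rehearsal = (7 + 4·9 + 11)/6 = 54/6 = 9
te_Signage = (5 + 4·9 + 13)/6 = 54/6 = 9

Forward pass:
ES_Catering order = 0; EF_Catering order = 4
ES_AV setup = 0; EF_AV setup = 14
ES_Stage build = 14; EF_Stage build = 14+2 = 16
ES_Marketing push = 4; EF_Marketing push = 4+3 = 7
ES_Ticketing = 4; EF_Ticketing = 4+11 = 15
ES_Staff briefing = 4; EF_Staff briefing = 4+3 = 7
ES_Rehearsal = max(EF_AV setup=14, EF_Ticketing=15) = 15; EF_Rehearsal = 15+9 = 24
ES_Signage = max(EF_Stage build=16, EF_Marketing push=7, EF_Staff briefing=7, EF_Rehearsal=24) = 24; EF_Signage = 24+9 = 33
Expected project duration μ = 33 days. Critical path: Catering order → Ticketing → Rehearsal → Signage.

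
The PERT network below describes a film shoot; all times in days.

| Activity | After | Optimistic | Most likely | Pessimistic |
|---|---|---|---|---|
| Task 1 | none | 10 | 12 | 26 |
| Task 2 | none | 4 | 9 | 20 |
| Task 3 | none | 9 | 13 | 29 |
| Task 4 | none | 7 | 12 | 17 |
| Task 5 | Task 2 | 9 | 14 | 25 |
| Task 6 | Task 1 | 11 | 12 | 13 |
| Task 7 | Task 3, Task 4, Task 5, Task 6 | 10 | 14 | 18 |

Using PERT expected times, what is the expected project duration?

40 days

te_Task 1 = (10 + 4·12 + 26)/6 = 84/6 = 14
te_Task 2 = (4 + 4·9 + 20)/6 = 60/6 = 10
te_Task 3 = (9 + 4·13 + 29)/6 = 90/6 = 15
te_Task 4 = (7 + 4·12 + 17)/6 = 72/6 = 12
te_Task 5 = (9 + 4·14 + 25)/6 = 90/6 = 15
te_Task 6 = (11 + 4·12 + 13)/6 = 72/6 = 12
te_Task 7 = (10 + 4·14 + 18)/6 = 84/6 = 14

Forward pass:
ES_Task 1 = 0; EF_Task 1 = 14
ES_Task 2 = 0; EF_Task 2 = 10
ES_Task 3 = 0; EF_Task 3 = 15
ES_Task 4 = 0; EF_Task 4 = 12
ES_Task 5 = 10; EF_Task 5 = 10+15 = 25
ES_Task 6 = 14; EF_Task 6 = 14+12 = 26
ES_Task 7 = max(EF_Task 3=15, EF_Task 4=12, EF_Task 5=25, EF_Task 6=26) = 26; EF_Task 7 = 26+14 = 40
Expected project duration μ = 40 days. Critical path: Task 1 → Task 6 → Task 7.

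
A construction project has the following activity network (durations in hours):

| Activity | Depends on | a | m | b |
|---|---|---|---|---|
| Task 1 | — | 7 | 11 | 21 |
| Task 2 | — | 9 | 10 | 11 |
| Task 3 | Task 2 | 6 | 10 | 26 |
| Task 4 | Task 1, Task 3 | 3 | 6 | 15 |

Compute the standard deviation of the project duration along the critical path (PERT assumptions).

te_Task 1 = (7 + 4·11 + 21)/6 = 72/6 = 12; σ²_Task 1 = ((21−7)/6)² = 5.444
te_Task 2 = (9 + 4·10 + 11)/6 = 60/6 = 10; σ²_Task 2 = ((11−9)/6)² = 0.111
te_Task 3 = (6 + 4·10 + 26)/6 = 72/6 = 12; σ²_Task 3 = ((26−6)/6)² = 11.111
te_Task 4 = (3 + 4·6 + 15)/6 = 42/6 = 7; σ²_Task 4 = ((15−3)/6)² = 4.000

Forward pass:
ES_Task 1 = 0; EF_Task 1 = 12
ES_Task 2 = 0; EF_Task 2 = 10
ES_Task 3 = 10; EF_Task 3 = 10+12 = 22
ES_Task 4 = max(EF_Task 1=12, EF_Task 3=22) = 22; EF_Task 4 = 22+7 = 29
Expected project duration μ = 29 hours. Critical path: Task 2 → Task 3 → Task 4.

Variance along critical path = 0.111 + 11.111 + 4.000 = 15.222
σ = √15.222 = 3.902 hours

3.90 hours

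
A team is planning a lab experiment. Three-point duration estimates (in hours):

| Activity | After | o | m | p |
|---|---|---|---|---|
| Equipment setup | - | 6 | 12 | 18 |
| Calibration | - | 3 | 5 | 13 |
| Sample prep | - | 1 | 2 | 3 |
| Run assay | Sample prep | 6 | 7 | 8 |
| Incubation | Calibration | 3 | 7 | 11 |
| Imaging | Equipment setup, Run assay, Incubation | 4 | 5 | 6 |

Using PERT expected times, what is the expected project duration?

te_Equipment setup = (6 + 4·12 + 18)/6 = 72/6 = 12
te_Calibration = (3 + 4·5 + 13)/6 = 36/6 = 6
te_Sample prep = (1 + 4·2 + 3)/6 = 12/6 = 2
te_Run assay = (6 + 4·7 + 8)/6 = 42/6 = 7
te_Incubation = (3 + 4·7 + 11)/6 = 42/6 = 7
te_Imaging = (4 + 4·5 + 6)/6 = 30/6 = 5

Forward pass:
ES_Equipment setup = 0; EF_Equipment setup = 12
ES_Calibration = 0; EF_Calibration = 6
ES_Sample prep = 0; EF_Sample prep = 2
ES_Run assay = 2; EF_Run assay = 2+7 = 9
ES_Incubation = 6; EF_Incubation = 6+7 = 13
ES_Imaging = max(EF_Equipment setup=12, EF_Run assay=9, EF_Incubation=13) = 13; EF_Imaging = 13+5 = 18
Expected project duration μ = 18 hours. Critical path: Calibration → Incubation → Imaging.

18 hours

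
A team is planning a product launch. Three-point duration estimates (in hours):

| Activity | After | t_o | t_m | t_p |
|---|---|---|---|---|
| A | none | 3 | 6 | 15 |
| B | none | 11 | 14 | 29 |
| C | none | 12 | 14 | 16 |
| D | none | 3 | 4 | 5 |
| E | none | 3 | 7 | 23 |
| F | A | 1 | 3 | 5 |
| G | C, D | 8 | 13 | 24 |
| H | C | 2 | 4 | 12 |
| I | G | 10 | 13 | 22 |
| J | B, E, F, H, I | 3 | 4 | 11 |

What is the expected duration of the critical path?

te_A = (3 + 4·6 + 15)/6 = 42/6 = 7
te_B = (11 + 4·14 + 29)/6 = 96/6 = 16
te_C = (12 + 4·14 + 16)/6 = 84/6 = 14
te_D = (3 + 4·4 + 5)/6 = 24/6 = 4
te_E = (3 + 4·7 + 23)/6 = 54/6 = 9
te_F = (1 + 4·3 + 5)/6 = 18/6 = 3
te_G = (8 + 4·13 + 24)/6 = 84/6 = 14
te_H = (2 + 4·4 + 12)/6 = 30/6 = 5
te_I = (10 + 4·13 + 22)/6 = 84/6 = 14
te_J = (3 + 4·4 + 11)/6 = 30/6 = 5

Forward pass:
ES_A = 0; EF_A = 7
ES_B = 0; EF_B = 16
ES_C = 0; EF_C = 14
ES_D = 0; EF_D = 4
ES_E = 0; EF_E = 9
ES_F = 7; EF_F = 7+3 = 10
ES_G = max(EF_C=14, EF_D=4) = 14; EF_G = 14+14 = 28
ES_H = 14; EF_H = 14+5 = 19
ES_I = 28; EF_I = 28+14 = 42
ES_J = max(EF_B=16, EF_E=9, EF_F=10, EF_H=19, EF_I=42) = 42; EF_J = 42+5 = 47
Expected project duration μ = 47 hours. Critical path: C → G → I → J.

47 hours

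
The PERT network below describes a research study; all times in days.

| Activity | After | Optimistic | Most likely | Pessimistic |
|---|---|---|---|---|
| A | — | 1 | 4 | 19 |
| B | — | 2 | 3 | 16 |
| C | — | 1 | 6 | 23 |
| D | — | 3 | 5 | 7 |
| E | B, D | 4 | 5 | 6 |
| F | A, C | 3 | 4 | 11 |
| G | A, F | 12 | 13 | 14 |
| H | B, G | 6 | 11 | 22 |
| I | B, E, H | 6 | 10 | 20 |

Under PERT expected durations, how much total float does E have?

te_A = (1 + 4·4 + 19)/6 = 36/6 = 6
te_B = (2 + 4·3 + 16)/6 = 30/6 = 5
te_C = (1 + 4·6 + 23)/6 = 48/6 = 8
te_D = (3 + 4·5 + 7)/6 = 30/6 = 5
te_E = (4 + 4·5 + 6)/6 = 30/6 = 5
te_F = (3 + 4·4 + 11)/6 = 30/6 = 5
te_G = (12 + 4·13 + 14)/6 = 78/6 = 13
te_H = (6 + 4·11 + 22)/6 = 72/6 = 12
te_I = (6 + 4·10 + 20)/6 = 66/6 = 11

Forward pass:
ES_A = 0; EF_A = 6
ES_B = 0; EF_B = 5
ES_C = 0; EF_C = 8
ES_D = 0; EF_D = 5
ES_E = max(EF_B=5, EF_D=5) = 5; EF_E = 5+5 = 10
ES_F = max(EF_A=6, EF_C=8) = 8; EF_F = 8+5 = 13
ES_G = max(EF_A=6, EF_F=13) = 13; EF_G = 13+13 = 26
ES_H = max(EF_B=5, EF_G=26) = 26; EF_H = 26+12 = 38
ES_I = max(EF_B=5, EF_E=10, EF_H=38) = 38; EF_I = 38+11 = 49
Expected project duration μ = 49 days. Critical path: C → F → G → H → I.

Backward pass:
LF_I = 49; LS_I = 49−11 = 38
LF_H = LS_I = 38; LS_H = 38−12 = 26
LF_G = LS_H = 26; LS_G = 26−13 = 13
LF_F = LS_G = 13; LS_F = 13−5 = 8
LF_E = LS_I = 38; LS_E = 38−5 = 33
LF_D = LS_E = 33; LS_D = 33−5 = 28
LF_C = LS_F = 8; LS_C = 8−8 = 0
LF_B = min(LS_E=33, LS_H=26, LS_I=38) = 26; LS_B = 26−5 = 21
LF_A = min(LS_F=8, LS_G=13) = 8; LS_A = 8−6 = 2
Slack_E = LS_E − ES_E = 33 − 5 = 28

28 days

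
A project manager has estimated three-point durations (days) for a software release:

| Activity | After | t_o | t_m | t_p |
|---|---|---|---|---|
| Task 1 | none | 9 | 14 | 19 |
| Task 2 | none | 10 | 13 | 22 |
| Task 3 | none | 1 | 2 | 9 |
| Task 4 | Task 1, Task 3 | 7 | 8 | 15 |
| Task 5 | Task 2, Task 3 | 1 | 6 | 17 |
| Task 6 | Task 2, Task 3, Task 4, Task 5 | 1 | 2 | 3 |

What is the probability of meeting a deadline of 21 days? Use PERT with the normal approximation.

0.032

te_Task 1 = (9 + 4·14 + 19)/6 = 84/6 = 14; σ²_Task 1 = ((19−9)/6)² = 2.778
te_Task 2 = (10 + 4·13 + 22)/6 = 84/6 = 14; σ²_Task 2 = ((22−10)/6)² = 4.000
te_Task 3 = (1 + 4·2 + 9)/6 = 18/6 = 3; σ²_Task 3 = ((9−1)/6)² = 1.778
te_Task 4 = (7 + 4·8 + 15)/6 = 54/6 = 9; σ²_Task 4 = ((15−7)/6)² = 1.778
te_Task 5 = (1 + 4·6 + 17)/6 = 42/6 = 7; σ²_Task 5 = ((17−1)/6)² = 7.111
te_Task 6 = (1 + 4·2 + 3)/6 = 12/6 = 2; σ²_Task 6 = ((3−1)/6)² = 0.111

Forward pass:
ES_Task 1 = 0; EF_Task 1 = 14
ES_Task 2 = 0; EF_Task 2 = 14
ES_Task 3 = 0; EF_Task 3 = 3
ES_Task 4 = max(EF_Task 1=14, EF_Task 3=3) = 14; EF_Task 4 = 14+9 = 23
ES_Task 5 = max(EF_Task 2=14, EF_Task 3=3) = 14; EF_Task 5 = 14+7 = 21
ES_Task 6 = max(EF_Task 2=14, EF_Task 3=3, EF_Task 4=23, EF_Task 5=21) = 23; EF_Task 6 = 23+2 = 25
Expected project duration μ = 25 days. Critical path: Task 1 → Task 4 → Task 6.

Variance along critical path = 2.778 + 1.778 + 0.111 = 4.667; σ = √4.667 = 2.160 days.
Z = (21 − 25) / 2.160 = -1.852
P(T ≤ 21) = Φ(-1.852) ≈ 0.032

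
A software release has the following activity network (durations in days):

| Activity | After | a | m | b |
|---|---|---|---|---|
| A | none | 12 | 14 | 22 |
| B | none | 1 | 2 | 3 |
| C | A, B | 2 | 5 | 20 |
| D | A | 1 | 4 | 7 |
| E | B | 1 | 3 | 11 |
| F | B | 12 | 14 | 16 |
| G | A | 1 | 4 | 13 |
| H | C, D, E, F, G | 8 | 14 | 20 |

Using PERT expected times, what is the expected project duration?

te_A = (12 + 4·14 + 22)/6 = 90/6 = 15
te_B = (1 + 4·2 + 3)/6 = 12/6 = 2
te_C = (2 + 4·5 + 20)/6 = 42/6 = 7
te_D = (1 + 4·4 + 7)/6 = 24/6 = 4
te_E = (1 + 4·3 + 11)/6 = 24/6 = 4
te_F = (12 + 4·14 + 16)/6 = 84/6 = 14
te_G = (1 + 4·4 + 13)/6 = 30/6 = 5
te_H = (8 + 4·14 + 20)/6 = 84/6 = 14

Forward pass:
ES_A = 0; EF_A = 15
ES_B = 0; EF_B = 2
ES_C = max(EF_A=15, EF_B=2) = 15; EF_C = 15+7 = 22
ES_D = 15; EF_D = 15+4 = 19
ES_E = 2; EF_E = 2+4 = 6
ES_F = 2; EF_F = 2+14 = 16
ES_G = 15; EF_G = 15+5 = 20
ES_H = max(EF_C=22, EF_D=19, EF_E=6, EF_F=16, EF_G=20) = 22; EF_H = 22+14 = 36
Expected project duration μ = 36 days. Critical path: A → C → H.

36 days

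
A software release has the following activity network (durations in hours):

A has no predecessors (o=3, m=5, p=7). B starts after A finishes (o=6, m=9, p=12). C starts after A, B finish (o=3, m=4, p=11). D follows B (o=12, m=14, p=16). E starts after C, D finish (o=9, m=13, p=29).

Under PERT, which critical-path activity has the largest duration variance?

te_A = (3 + 4·5 + 7)/6 = 30/6 = 5; σ²_A = ((7−3)/6)² = 0.444
te_B = (6 + 4·9 + 12)/6 = 54/6 = 9; σ²_B = ((12−6)/6)² = 1.000
te_C = (3 + 4·4 + 11)/6 = 30/6 = 5; σ²_C = ((11−3)/6)² = 1.778
te_D = (12 + 4·14 + 16)/6 = 84/6 = 14; σ²_D = ((16−12)/6)² = 0.444
te_E = (9 + 4·13 + 29)/6 = 90/6 = 15; σ²_E = ((29−9)/6)² = 11.111

Forward pass:
ES_A = 0; EF_A = 5
ES_B = 5; EF_B = 5+9 = 14
ES_C = max(EF_A=5, EF_B=14) = 14; EF_C = 14+5 = 19
ES_D = 14; EF_D = 14+14 = 28
ES_E = max(EF_C=19, EF_D=28) = 28; EF_E = 28+15 = 43
Expected project duration μ = 43 hours. Critical path: A → B → D → E.

Variances on critical path: σ²_A=0.444, σ²_B=1.000, σ²_D=0.444, σ²_E=11.111.
Largest is σ²_E = 11.111.

E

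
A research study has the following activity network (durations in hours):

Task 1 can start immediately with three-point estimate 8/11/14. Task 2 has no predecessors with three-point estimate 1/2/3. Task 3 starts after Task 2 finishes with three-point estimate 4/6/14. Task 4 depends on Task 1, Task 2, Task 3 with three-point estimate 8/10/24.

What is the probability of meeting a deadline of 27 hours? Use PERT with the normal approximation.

te_Task 1 = (8 + 4·11 + 14)/6 = 66/6 = 11; σ²_Task 1 = ((14−8)/6)² = 1.000
te_Task 2 = (1 + 4·2 + 3)/6 = 12/6 = 2; σ²_Task 2 = ((3−1)/6)² = 0.111
te_Task 3 = (4 + 4·6 + 14)/6 = 42/6 = 7; σ²_Task 3 = ((14−4)/6)² = 2.778
te_Task 4 = (8 + 4·10 + 24)/6 = 72/6 = 12; σ²_Task 4 = ((24−8)/6)² = 7.111

Forward pass:
ES_Task 1 = 0; EF_Task 1 = 11
ES_Task 2 = 0; EF_Task 2 = 2
ES_Task 3 = 2; EF_Task 3 = 2+7 = 9
ES_Task 4 = max(EF_Task 1=11, EF_Task 2=2, EF_Task 3=9) = 11; EF_Task 4 = 11+12 = 23
Expected project duration μ = 23 hours. Critical path: Task 1 → Task 4.

Variance along critical path = 1.000 + 7.111 = 8.111; σ = √8.111 = 2.848 hours.
Z = (27 − 23) / 2.848 = 1.404
P(T ≤ 27) = Φ(1.404) ≈ 0.920

0.920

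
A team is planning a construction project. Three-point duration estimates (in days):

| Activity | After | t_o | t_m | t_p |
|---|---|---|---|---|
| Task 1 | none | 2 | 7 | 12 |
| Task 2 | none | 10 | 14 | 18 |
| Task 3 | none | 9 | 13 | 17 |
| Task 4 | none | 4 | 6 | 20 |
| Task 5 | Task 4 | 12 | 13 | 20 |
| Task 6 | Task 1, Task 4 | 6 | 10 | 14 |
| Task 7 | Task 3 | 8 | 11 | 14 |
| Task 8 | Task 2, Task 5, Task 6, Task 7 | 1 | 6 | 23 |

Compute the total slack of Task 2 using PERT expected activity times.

10 days

te_Task 1 = (2 + 4·7 + 12)/6 = 42/6 = 7
te_Task 2 = (10 + 4·14 + 18)/6 = 84/6 = 14
te_Task 3 = (9 + 4·13 + 17)/6 = 78/6 = 13
te_Task 4 = (4 + 4·6 + 20)/6 = 48/6 = 8
te_Task 5 = (12 + 4·13 + 20)/6 = 84/6 = 14
te_Task 6 = (6 + 4·10 + 14)/6 = 60/6 = 10
te_Task 7 = (8 + 4·11 + 14)/6 = 66/6 = 11
te_Task 8 = (1 + 4·6 + 23)/6 = 48/6 = 8

Forward pass:
ES_Task 1 = 0; EF_Task 1 = 7
ES_Task 2 = 0; EF_Task 2 = 14
ES_Task 3 = 0; EF_Task 3 = 13
ES_Task 4 = 0; EF_Task 4 = 8
ES_Task 5 = 8; EF_Task 5 = 8+14 = 22
ES_Task 6 = max(EF_Task 1=7, EF_Task 4=8) = 8; EF_Task 6 = 8+10 = 18
ES_Task 7 = 13; EF_Task 7 = 13+11 = 24
ES_Task 8 = max(EF_Task 2=14, EF_Task 5=22, EF_Task 6=18, EF_Task 7=24) = 24; EF_Task 8 = 24+8 = 32
Expected project duration μ = 32 days. Critical path: Task 3 → Task 7 → Task 8.

Backward pass:
LF_Task 8 = 32; LS_Task 8 = 32−8 = 24
LF_Task 7 = LS_Task 8 = 24; LS_Task 7 = 24−11 = 13
LF_Task 6 = LS_Task 8 = 24; LS_Task 6 = 24−10 = 14
LF_Task 5 = LS_Task 8 = 24; LS_Task 5 = 24−14 = 10
LF_Task 4 = min(LS_Task 5=10, LS_Task 6=14) = 10; LS_Task 4 = 10−8 = 2
LF_Task 3 = LS_Task 7 = 13; LS_Task 3 = 13−13 = 0
LF_Task 2 = LS_Task 8 = 24; LS_Task 2 = 24−14 = 10
LF_Task 1 = LS_Task 6 = 14; LS_Task 1 = 14−7 = 7
Slack_Task 2 = LS_Task 2 − ES_Task 2 = 10 − 0 = 10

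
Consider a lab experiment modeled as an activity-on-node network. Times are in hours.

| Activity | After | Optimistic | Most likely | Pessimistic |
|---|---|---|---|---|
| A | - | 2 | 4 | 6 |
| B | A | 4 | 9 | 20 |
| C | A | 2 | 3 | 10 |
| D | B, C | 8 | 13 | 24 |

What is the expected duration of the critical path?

28 hours

te_A = (2 + 4·4 + 6)/6 = 24/6 = 4
te_B = (4 + 4·9 + 20)/6 = 60/6 = 10
te_C = (2 + 4·3 + 10)/6 = 24/6 = 4
te_D = (8 + 4·13 + 24)/6 = 84/6 = 14

Forward pass:
ES_A = 0; EF_A = 4
ES_B = 4; EF_B = 4+10 = 14
ES_C = 4; EF_C = 4+4 = 8
ES_D = max(EF_B=14, EF_C=8) = 14; EF_D = 14+14 = 28
Expected project duration μ = 28 hours. Critical path: A → B → D.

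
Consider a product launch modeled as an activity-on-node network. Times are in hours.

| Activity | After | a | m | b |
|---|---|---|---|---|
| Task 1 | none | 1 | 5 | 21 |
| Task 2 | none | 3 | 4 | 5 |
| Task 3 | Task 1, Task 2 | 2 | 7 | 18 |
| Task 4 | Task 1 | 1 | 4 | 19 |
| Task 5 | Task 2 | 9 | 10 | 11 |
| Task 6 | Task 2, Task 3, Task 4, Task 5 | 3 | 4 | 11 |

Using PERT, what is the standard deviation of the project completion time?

4.47 hours

te_Task 1 = (1 + 4·5 + 21)/6 = 42/6 = 7; σ²_Task 1 = ((21−1)/6)² = 11.111
te_Task 2 = (3 + 4·4 + 5)/6 = 24/6 = 4; σ²_Task 2 = ((5−3)/6)² = 0.111
te_Task 3 = (2 + 4·7 + 18)/6 = 48/6 = 8; σ²_Task 3 = ((18−2)/6)² = 7.111
te_Task 4 = (1 + 4·4 + 19)/6 = 36/6 = 6; σ²_Task 4 = ((19−1)/6)² = 9.000
te_Task 5 = (9 + 4·10 + 11)/6 = 60/6 = 10; σ²_Task 5 = ((11−9)/6)² = 0.111
te_Task 6 = (3 + 4·4 + 11)/6 = 30/6 = 5; σ²_Task 6 = ((11−3)/6)² = 1.778

Forward pass:
ES_Task 1 = 0; EF_Task 1 = 7
ES_Task 2 = 0; EF_Task 2 = 4
ES_Task 3 = max(EF_Task 1=7, EF_Task 2=4) = 7; EF_Task 3 = 7+8 = 15
ES_Task 4 = 7; EF_Task 4 = 7+6 = 13
ES_Task 5 = 4; EF_Task 5 = 4+10 = 14
ES_Task 6 = max(EF_Task 2=4, EF_Task 3=15, EF_Task 4=13, EF_Task 5=14) = 15; EF_Task 6 = 15+5 = 20
Expected project duration μ = 20 hours. Critical path: Task 1 → Task 3 → Task 6.

Variance along critical path = 11.111 + 7.111 + 1.778 = 20.000
σ = √20.000 = 4.472 hours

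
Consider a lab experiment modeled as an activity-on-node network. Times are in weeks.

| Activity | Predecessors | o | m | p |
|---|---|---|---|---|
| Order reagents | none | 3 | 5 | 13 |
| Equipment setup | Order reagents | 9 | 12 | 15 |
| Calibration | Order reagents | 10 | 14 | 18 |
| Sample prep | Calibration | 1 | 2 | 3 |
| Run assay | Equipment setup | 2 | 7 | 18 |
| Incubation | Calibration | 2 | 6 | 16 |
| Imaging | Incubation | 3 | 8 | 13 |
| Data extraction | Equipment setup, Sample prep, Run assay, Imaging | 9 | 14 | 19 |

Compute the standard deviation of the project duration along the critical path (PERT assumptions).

te_Order reagents = (3 + 4·5 + 13)/6 = 36/6 = 6; σ²_Order reagents = ((13−3)/6)² = 2.778
te_Equipment setup = (9 + 4·12 + 15)/6 = 72/6 = 12; σ²_Equipment setup = ((15−9)/6)² = 1.000
te_Calibration = (10 + 4·14 + 18)/6 = 84/6 = 14; σ²_Calibration = ((18−10)/6)² = 1.778
te_Sample prep = (1 + 4·2 + 3)/6 = 12/6 = 2; σ²_Sample prep = ((3−1)/6)² = 0.111
te_Run assay = (2 + 4·7 + 18)/6 = 48/6 = 8; σ²_Run assay = ((18−2)/6)² = 7.111
te_Incubation = (2 + 4·6 + 16)/6 = 42/6 = 7; σ²_Incubation = ((16−2)/6)² = 5.444
te_Imaging = (3 + 4·8 + 13)/6 = 48/6 = 8; σ²_Imaging = ((13−3)/6)² = 2.778
te_Data extraction = (9 + 4·14 + 19)/6 = 84/6 = 14; σ²_Data extraction = ((19−9)/6)² = 2.778

Forward pass:
ES_Order reagents = 0; EF_Order reagents = 6
ES_Equipment setup = 6; EF_Equipment setup = 6+12 = 18
ES_Calibration = 6; EF_Calibration = 6+14 = 20
ES_Sample prep = 20; EF_Sample prep = 20+2 = 22
ES_Run assay = 18; EF_Run assay = 18+8 = 26
ES_Incubation = 20; EF_Incubation = 20+7 = 27
ES_Imaging = 27; EF_Imaging = 27+8 = 35
ES_Data extraction = max(EF_Equipment setup=18, EF_Sample prep=22, EF_Run assay=26, EF_Imaging=35) = 35; EF_Data extraction = 35+14 = 49
Expected project duration μ = 49 weeks. Critical path: Order reagents → Calibration → Incubation → Imaging → Data extraction.

Variance along critical path = 2.778 + 1.778 + 5.444 + 2.778 + 2.778 = 15.556
σ = √15.556 = 3.944 weeks

3.94 weeks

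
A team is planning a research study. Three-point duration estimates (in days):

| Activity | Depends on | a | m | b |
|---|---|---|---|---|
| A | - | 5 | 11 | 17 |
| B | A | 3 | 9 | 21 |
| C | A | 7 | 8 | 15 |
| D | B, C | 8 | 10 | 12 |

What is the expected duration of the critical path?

te_A = (5 + 4·11 + 17)/6 = 66/6 = 11
te_B = (3 + 4·9 + 21)/6 = 60/6 = 10
te_C = (7 + 4·8 + 15)/6 = 54/6 = 9
te_D = (8 + 4·10 + 12)/6 = 60/6 = 10

Forward pass:
ES_A = 0; EF_A = 11
ES_B = 11; EF_B = 11+10 = 21
ES_C = 11; EF_C = 11+9 = 20
ES_D = max(EF_B=21, EF_C=20) = 21; EF_D = 21+10 = 31
Expected project duration μ = 31 days. Critical path: A → B → D.

31 days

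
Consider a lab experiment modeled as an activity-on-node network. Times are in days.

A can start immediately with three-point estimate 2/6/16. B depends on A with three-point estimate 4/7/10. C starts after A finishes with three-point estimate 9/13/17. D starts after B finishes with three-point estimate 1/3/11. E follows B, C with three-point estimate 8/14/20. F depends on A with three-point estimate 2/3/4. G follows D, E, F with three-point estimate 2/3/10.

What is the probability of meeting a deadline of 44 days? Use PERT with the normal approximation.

0.952

te_A = (2 + 4·6 + 16)/6 = 42/6 = 7; σ²_A = ((16−2)/6)² = 5.444
te_B = (4 + 4·7 + 10)/6 = 42/6 = 7; σ²_B = ((10−4)/6)² = 1.000
te_C = (9 + 4·13 + 17)/6 = 78/6 = 13; σ²_C = ((17−9)/6)² = 1.778
te_D = (1 + 4·3 + 11)/6 = 24/6 = 4; σ²_D = ((11−1)/6)² = 2.778
te_E = (8 + 4·14 + 20)/6 = 84/6 = 14; σ²_E = ((20−8)/6)² = 4.000
te_F = (2 + 4·3 + 4)/6 = 18/6 = 3; σ²_F = ((4−2)/6)² = 0.111
te_G = (2 + 4·3 + 10)/6 = 24/6 = 4; σ²_G = ((10−2)/6)² = 1.778

Forward pass:
ES_A = 0; EF_A = 7
ES_B = 7; EF_B = 7+7 = 14
ES_C = 7; EF_C = 7+13 = 20
ES_D = 14; EF_D = 14+4 = 18
ES_E = max(EF_B=14, EF_C=20) = 20; EF_E = 20+14 = 34
ES_F = 7; EF_F = 7+3 = 10
ES_G = max(EF_D=18, EF_E=34, EF_F=10) = 34; EF_G = 34+4 = 38
Expected project duration μ = 38 days. Critical path: A → C → E → G.

Variance along critical path = 5.444 + 1.778 + 4.000 + 1.778 = 13.000; σ = √13.000 = 3.606 days.
Z = (44 − 38) / 3.606 = 1.664
P(T ≤ 44) = Φ(1.664) ≈ 0.952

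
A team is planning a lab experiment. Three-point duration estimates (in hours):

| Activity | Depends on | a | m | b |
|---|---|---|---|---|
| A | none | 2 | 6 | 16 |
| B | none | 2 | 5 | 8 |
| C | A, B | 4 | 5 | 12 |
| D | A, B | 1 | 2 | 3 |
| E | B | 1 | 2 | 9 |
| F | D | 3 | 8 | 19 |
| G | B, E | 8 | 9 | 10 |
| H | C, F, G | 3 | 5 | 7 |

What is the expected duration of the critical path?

23 hours

te_A = (2 + 4·6 + 16)/6 = 42/6 = 7
te_B = (2 + 4·5 + 8)/6 = 30/6 = 5
te_C = (4 + 4·5 + 12)/6 = 36/6 = 6
te_D = (1 + 4·2 + 3)/6 = 12/6 = 2
te_E = (1 + 4·2 + 9)/6 = 18/6 = 3
te_F = (3 + 4·8 + 19)/6 = 54/6 = 9
te_G = (8 + 4·9 + 10)/6 = 54/6 = 9
te_H = (3 + 4·5 + 7)/6 = 30/6 = 5

Forward pass:
ES_A = 0; EF_A = 7
ES_B = 0; EF_B = 5
ES_C = max(EF_A=7, EF_B=5) = 7; EF_C = 7+6 = 13
ES_D = max(EF_A=7, EF_B=5) = 7; EF_D = 7+2 = 9
ES_E = 5; EF_E = 5+3 = 8
ES_F = 9; EF_F = 9+9 = 18
ES_G = max(EF_B=5, EF_E=8) = 8; EF_G = 8+9 = 17
ES_H = max(EF_C=13, EF_F=18, EF_G=17) = 18; EF_H = 18+5 = 23
Expected project duration μ = 23 hours. Critical path: A → D → F → H.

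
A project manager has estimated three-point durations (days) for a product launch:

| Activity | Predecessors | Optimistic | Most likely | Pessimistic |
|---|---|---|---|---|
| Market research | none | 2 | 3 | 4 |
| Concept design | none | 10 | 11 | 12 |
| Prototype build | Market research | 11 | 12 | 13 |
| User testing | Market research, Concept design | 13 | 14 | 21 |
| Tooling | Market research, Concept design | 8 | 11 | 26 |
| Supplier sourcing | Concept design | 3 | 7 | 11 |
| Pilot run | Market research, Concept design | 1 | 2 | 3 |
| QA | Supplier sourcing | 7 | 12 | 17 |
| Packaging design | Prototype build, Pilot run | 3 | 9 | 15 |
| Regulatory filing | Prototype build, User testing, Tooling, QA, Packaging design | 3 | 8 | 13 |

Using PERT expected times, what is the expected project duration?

te_Market research = (2 + 4·3 + 4)/6 = 18/6 = 3
te_Concept design = (10 + 4·11 + 12)/6 = 66/6 = 11
te_Prototype build = (11 + 4·12 + 13)/6 = 72/6 = 12
te_User testing = (13 + 4·14 + 21)/6 = 90/6 = 15
te_Tooling = (8 + 4·11 + 26)/6 = 78/6 = 13
te_Supplier sourcing = (3 + 4·7 + 11)/6 = 42/6 = 7
te_Pilot run = (1 + 4·2 + 3)/6 = 12/6 = 2
te_QA = (7 + 4·12 + 17)/6 = 72/6 = 12
te_Packaging design = (3 + 4·9 + 15)/6 = 54/6 = 9
te_Regulatory filing = (3 + 4·8 + 13)/6 = 48/6 = 8

Forward pass:
ES_Market research = 0; EF_Market research = 3
ES_Concept design = 0; EF_Concept design = 11
ES_Prototype build = 3; EF_Prototype build = 3+12 = 15
ES_User testing = max(EF_Market research=3, EF_Concept design=11) = 11; EF_User testing = 11+15 = 26
ES_Tooling = max(EF_Market research=3, EF_Concept design=11) = 11; EF_Tooling = 11+13 = 24
ES_Supplier sourcing = 11; EF_Supplier sourcing = 11+7 = 18
ES_Pilot run = max(EF_Market research=3, EF_Concept design=11) = 11; EF_Pilot run = 11+2 = 13
ES_QA = 18; EF_QA = 18+12 = 30
ES_Packaging design = max(EF_Prototype build=15, EF_Pilot run=13) = 15; EF_Packaging design = 15+9 = 24
ES_Regulatory filing = max(EF_Prototype build=15, EF_User testing=26, EF_Tooling=24, EF_QA=30, EF_Packaging design=24) = 30; EF_Regulatory filing = 30+8 = 38
Expected project duration μ = 38 days. Critical path: Concept design → Supplier sourcing → QA → Regulatory filing.

38 days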